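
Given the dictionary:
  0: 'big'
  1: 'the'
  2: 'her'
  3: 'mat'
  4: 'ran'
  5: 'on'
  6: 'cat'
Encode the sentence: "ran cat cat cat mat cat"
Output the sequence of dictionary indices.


Look up each word in the dictionary:
  'ran' -> 4
  'cat' -> 6
  'cat' -> 6
  'cat' -> 6
  'mat' -> 3
  'cat' -> 6

Encoded: [4, 6, 6, 6, 3, 6]


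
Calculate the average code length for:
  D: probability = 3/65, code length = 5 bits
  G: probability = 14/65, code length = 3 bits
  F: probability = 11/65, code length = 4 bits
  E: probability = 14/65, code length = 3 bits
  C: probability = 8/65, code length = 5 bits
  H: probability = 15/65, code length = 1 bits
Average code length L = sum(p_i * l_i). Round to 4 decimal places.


Weighted contributions p_i * l_i:
  D: (3/65) * 5 = 15/65
  G: (14/65) * 3 = 42/65
  F: (11/65) * 4 = 44/65
  E: (14/65) * 3 = 42/65
  C: (8/65) * 5 = 40/65
  H: (15/65) * 1 = 15/65
Sum = (15 + 42 + 44 + 42 + 40 + 15)/65 = 198/65

L = 198/65 = 3.0462 bits/symbol


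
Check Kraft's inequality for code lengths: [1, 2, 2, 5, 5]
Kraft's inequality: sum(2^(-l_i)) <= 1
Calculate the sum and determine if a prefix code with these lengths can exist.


Sum = 2^(-1) + 2^(-2) + 2^(-2) + 2^(-5) + 2^(-5)
    = 0.5 + 0.25 + 0.25 + 0.03125 + 0.03125
    = 34/32 = 1.0625
Since 1.0625 > 1, Kraft's inequality is NOT satisfied.
A prefix code with these lengths CANNOT exist.

Kraft sum = 1.0625. Not satisfied.


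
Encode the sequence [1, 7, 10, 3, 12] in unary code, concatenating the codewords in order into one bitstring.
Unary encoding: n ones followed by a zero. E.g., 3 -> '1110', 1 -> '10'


Encode each number as n ones followed by a terminating 0:
  1 -> 10 (2 bits)
  7 -> 11111110 (8 bits)
  10 -> 11111111110 (11 bits)
  3 -> 1110 (4 bits)
  12 -> 1111111111110 (13 bits)
Total length = 2 + 8 + 11 + 4 + 13 = 38 bits.

Unary([1, 7, 10, 3, 12]) = 10111111101111111111011101111111111110 (38 bits)


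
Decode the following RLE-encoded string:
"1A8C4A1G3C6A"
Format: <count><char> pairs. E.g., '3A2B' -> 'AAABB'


Expanding each <count><char> pair:
  1A -> 'A'
  8C -> 'CCCCCCCC'
  4A -> 'AAAA'
  1G -> 'G'
  3C -> 'CCC'
  6A -> 'AAAAAA'

Decoded = ACCCCCCCCAAAAGCCCAAAAAA


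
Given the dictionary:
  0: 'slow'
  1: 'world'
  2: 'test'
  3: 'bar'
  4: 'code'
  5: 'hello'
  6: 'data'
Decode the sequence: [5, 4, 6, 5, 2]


Look up each index in the dictionary:
  5 -> 'hello'
  4 -> 'code'
  6 -> 'data'
  5 -> 'hello'
  2 -> 'test'

Decoded: "hello code data hello test"


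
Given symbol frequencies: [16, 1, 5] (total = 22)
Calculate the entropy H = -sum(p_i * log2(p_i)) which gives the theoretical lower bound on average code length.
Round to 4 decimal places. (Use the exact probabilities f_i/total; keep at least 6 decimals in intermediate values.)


Per-symbol terms -p_i * log2(p_i) with p_i = f_i/22:
  p = 16/22 = 0.727273: log2(p) = -0.459432, -p*log2(p) = 0.334132
  p = 1/22 = 0.045455: log2(p) = -4.459432, -p*log2(p) = 0.202701
  p = 5/22 = 0.227273: log2(p) = -2.137504, -p*log2(p) = 0.485796
H = 0.334132 + 0.202701 + 0.485796 = 1.022629

H = 1.0226 bits/symbol


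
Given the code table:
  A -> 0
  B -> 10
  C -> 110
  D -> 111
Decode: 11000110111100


Decoding:
110 -> C
0 -> A
0 -> A
110 -> C
111 -> D
10 -> B
0 -> A


Result: CAACDBA


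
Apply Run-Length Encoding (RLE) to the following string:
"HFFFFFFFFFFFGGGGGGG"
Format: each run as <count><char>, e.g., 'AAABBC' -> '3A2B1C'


Scanning runs left to right:
  i=0: run of 'H' x 1 -> '1H'
  i=1: run of 'F' x 11 -> '11F'
  i=12: run of 'G' x 7 -> '7G'

RLE = 1H11F7G


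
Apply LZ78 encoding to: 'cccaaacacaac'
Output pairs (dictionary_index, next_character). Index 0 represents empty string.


LZ78 encoding steps:
Dictionary: {0: ''}
Step 1: w='' (idx 0), next='c' -> output (0, 'c'), add 'c' as idx 1
Step 2: w='c' (idx 1), next='c' -> output (1, 'c'), add 'cc' as idx 2
Step 3: w='' (idx 0), next='a' -> output (0, 'a'), add 'a' as idx 3
Step 4: w='a' (idx 3), next='a' -> output (3, 'a'), add 'aa' as idx 4
Step 5: w='c' (idx 1), next='a' -> output (1, 'a'), add 'ca' as idx 5
Step 6: w='ca' (idx 5), next='a' -> output (5, 'a'), add 'caa' as idx 6
Step 7: w='c' (idx 1), end of input -> output (1, '')


Encoded: [(0, 'c'), (1, 'c'), (0, 'a'), (3, 'a'), (1, 'a'), (5, 'a'), (1, '')]


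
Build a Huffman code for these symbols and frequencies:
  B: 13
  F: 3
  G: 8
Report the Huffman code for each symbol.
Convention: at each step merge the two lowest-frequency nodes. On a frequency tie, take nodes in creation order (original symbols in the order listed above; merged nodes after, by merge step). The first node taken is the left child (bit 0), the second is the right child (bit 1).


Huffman tree construction:
Step 1: Merge F(3) + G(8) = 11
Step 2: Merge (F+G)(11) + B(13) = 24
Read each symbol's code off the tree from the root (left child = 0, right child = 1).

Codes:
  B: 1 (length 1)
  F: 00 (length 2)
  G: 01 (length 2)
Average code length: 35/24 = 1.4583 bits/symbol


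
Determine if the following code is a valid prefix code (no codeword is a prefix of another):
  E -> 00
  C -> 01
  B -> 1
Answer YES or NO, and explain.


Checking each pair (does one codeword prefix another?):
  E='00' vs C='01': no prefix
  E='00' vs B='1': no prefix
  C='01' vs E='00': no prefix
  C='01' vs B='1': no prefix
  B='1' vs E='00': no prefix
  B='1' vs C='01': no prefix
No violation found over all pairs.

YES -- this is a valid prefix code. No codeword is a prefix of any other codeword.


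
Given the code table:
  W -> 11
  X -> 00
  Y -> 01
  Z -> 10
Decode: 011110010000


Decoding:
01 -> Y
11 -> W
10 -> Z
01 -> Y
00 -> X
00 -> X


Result: YWZYXX


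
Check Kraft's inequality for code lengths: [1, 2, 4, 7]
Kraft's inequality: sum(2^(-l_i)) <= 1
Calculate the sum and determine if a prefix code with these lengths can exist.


Sum = 2^(-1) + 2^(-2) + 2^(-4) + 2^(-7)
    = 0.5 + 0.25 + 0.0625 + 0.0078125
    = 105/128 = 0.8203125
Since 0.8203125 <= 1, Kraft's inequality IS satisfied.
A prefix code with these lengths CAN exist.

Kraft sum = 0.8203125. Satisfied.


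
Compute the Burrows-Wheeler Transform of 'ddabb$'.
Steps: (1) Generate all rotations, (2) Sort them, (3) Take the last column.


Rotations (sorted):
  0: $ddabb -> last char: b
  1: abb$dd -> last char: d
  2: b$ddab -> last char: b
  3: bb$dda -> last char: a
  4: dabb$d -> last char: d
  5: ddabb$ -> last char: $


BWT = bdbad$


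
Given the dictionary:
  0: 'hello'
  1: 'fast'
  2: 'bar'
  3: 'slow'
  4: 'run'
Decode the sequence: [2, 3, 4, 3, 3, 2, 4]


Look up each index in the dictionary:
  2 -> 'bar'
  3 -> 'slow'
  4 -> 'run'
  3 -> 'slow'
  3 -> 'slow'
  2 -> 'bar'
  4 -> 'run'

Decoded: "bar slow run slow slow bar run"


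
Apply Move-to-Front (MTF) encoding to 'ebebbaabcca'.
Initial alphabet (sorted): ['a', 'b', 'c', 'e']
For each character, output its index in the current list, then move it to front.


MTF encoding:
'e': index 3 in ['a', 'b', 'c', 'e'] -> ['e', 'a', 'b', 'c']
'b': index 2 in ['e', 'a', 'b', 'c'] -> ['b', 'e', 'a', 'c']
'e': index 1 in ['b', 'e', 'a', 'c'] -> ['e', 'b', 'a', 'c']
'b': index 1 in ['e', 'b', 'a', 'c'] -> ['b', 'e', 'a', 'c']
'b': index 0 in ['b', 'e', 'a', 'c'] -> ['b', 'e', 'a', 'c']
'a': index 2 in ['b', 'e', 'a', 'c'] -> ['a', 'b', 'e', 'c']
'a': index 0 in ['a', 'b', 'e', 'c'] -> ['a', 'b', 'e', 'c']
'b': index 1 in ['a', 'b', 'e', 'c'] -> ['b', 'a', 'e', 'c']
'c': index 3 in ['b', 'a', 'e', 'c'] -> ['c', 'b', 'a', 'e']
'c': index 0 in ['c', 'b', 'a', 'e'] -> ['c', 'b', 'a', 'e']
'a': index 2 in ['c', 'b', 'a', 'e'] -> ['a', 'c', 'b', 'e']


Output: [3, 2, 1, 1, 0, 2, 0, 1, 3, 0, 2]


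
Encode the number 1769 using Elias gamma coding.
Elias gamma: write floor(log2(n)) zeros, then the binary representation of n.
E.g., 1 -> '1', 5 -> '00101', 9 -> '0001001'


num_bits = floor(log2(1769)) + 1 = 11
leading_zeros = num_bits - 1 = 10
binary(1769) = 11011101001

Elias gamma(1769) = '0000000000' + '11011101001' = 000000000011011101001 (21 bits)


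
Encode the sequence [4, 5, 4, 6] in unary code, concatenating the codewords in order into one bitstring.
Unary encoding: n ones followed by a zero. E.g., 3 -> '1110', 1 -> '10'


Encode each number as n ones followed by a terminating 0:
  4 -> 11110 (5 bits)
  5 -> 111110 (6 bits)
  4 -> 11110 (5 bits)
  6 -> 1111110 (7 bits)
Total length = 5 + 6 + 5 + 7 = 23 bits.

Unary([4, 5, 4, 6]) = 11110111110111101111110 (23 bits)


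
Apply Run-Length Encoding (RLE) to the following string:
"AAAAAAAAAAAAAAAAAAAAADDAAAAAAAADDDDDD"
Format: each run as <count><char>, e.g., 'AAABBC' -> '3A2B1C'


Scanning runs left to right:
  i=0: run of 'A' x 21 -> '21A'
  i=21: run of 'D' x 2 -> '2D'
  i=23: run of 'A' x 8 -> '8A'
  i=31: run of 'D' x 6 -> '6D'

RLE = 21A2D8A6D


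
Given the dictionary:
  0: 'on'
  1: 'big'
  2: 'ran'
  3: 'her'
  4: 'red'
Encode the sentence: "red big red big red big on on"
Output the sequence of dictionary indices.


Look up each word in the dictionary:
  'red' -> 4
  'big' -> 1
  'red' -> 4
  'big' -> 1
  'red' -> 4
  'big' -> 1
  'on' -> 0
  'on' -> 0

Encoded: [4, 1, 4, 1, 4, 1, 0, 0]


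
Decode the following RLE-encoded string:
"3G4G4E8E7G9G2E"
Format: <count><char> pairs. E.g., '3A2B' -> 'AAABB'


Expanding each <count><char> pair:
  3G -> 'GGG'
  4G -> 'GGGG'
  4E -> 'EEEE'
  8E -> 'EEEEEEEE'
  7G -> 'GGGGGGG'
  9G -> 'GGGGGGGGG'
  2E -> 'EE'

Decoded = GGGGGGGEEEEEEEEEEEEGGGGGGGGGGGGGGGGEE


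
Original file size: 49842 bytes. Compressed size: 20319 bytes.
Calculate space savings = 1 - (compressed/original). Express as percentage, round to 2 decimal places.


ratio = compressed/original = 20319/49842 = 0.407668
savings = 1 - ratio = 1 - 0.407668 = 0.592332
as a percentage: 0.592332 * 100 = 59.23%

Space savings = 1 - 20319/49842 = 59.23%


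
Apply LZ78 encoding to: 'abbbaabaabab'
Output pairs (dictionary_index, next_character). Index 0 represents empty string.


LZ78 encoding steps:
Dictionary: {0: ''}
Step 1: w='' (idx 0), next='a' -> output (0, 'a'), add 'a' as idx 1
Step 2: w='' (idx 0), next='b' -> output (0, 'b'), add 'b' as idx 2
Step 3: w='b' (idx 2), next='b' -> output (2, 'b'), add 'bb' as idx 3
Step 4: w='a' (idx 1), next='a' -> output (1, 'a'), add 'aa' as idx 4
Step 5: w='b' (idx 2), next='a' -> output (2, 'a'), add 'ba' as idx 5
Step 6: w='a' (idx 1), next='b' -> output (1, 'b'), add 'ab' as idx 6
Step 7: w='ab' (idx 6), end of input -> output (6, '')


Encoded: [(0, 'a'), (0, 'b'), (2, 'b'), (1, 'a'), (2, 'a'), (1, 'b'), (6, '')]


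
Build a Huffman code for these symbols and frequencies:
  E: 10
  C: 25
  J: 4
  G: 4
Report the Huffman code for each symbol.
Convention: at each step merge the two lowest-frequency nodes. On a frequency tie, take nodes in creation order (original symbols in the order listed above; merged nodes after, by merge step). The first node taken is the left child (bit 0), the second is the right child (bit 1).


Huffman tree construction:
Step 1: Merge J(4) + G(4) = 8
Step 2: Merge (J+G)(8) + E(10) = 18
Step 3: Merge ((J+G)+E)(18) + C(25) = 43
Read each symbol's code off the tree from the root (left child = 0, right child = 1).

Codes:
  E: 01 (length 2)
  C: 1 (length 1)
  J: 000 (length 3)
  G: 001 (length 3)
Average code length: 69/43 = 1.6047 bits/symbol


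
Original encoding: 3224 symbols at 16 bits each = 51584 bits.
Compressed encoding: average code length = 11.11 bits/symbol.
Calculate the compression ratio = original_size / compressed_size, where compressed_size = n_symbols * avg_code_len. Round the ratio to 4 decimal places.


original_size = n_symbols * orig_bits = 3224 * 16 = 51584 bits
compressed_size = n_symbols * avg_code_len = 3224 * 11.11 = 35818.64 bits
ratio = original_size / compressed_size = 51584 / 35818.64 = 1.4401

Compression ratio = 1.4401


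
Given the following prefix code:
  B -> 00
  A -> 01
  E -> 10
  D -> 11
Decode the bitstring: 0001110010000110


Decoding step by step:
Bits 00 -> B
Bits 01 -> A
Bits 11 -> D
Bits 00 -> B
Bits 10 -> E
Bits 00 -> B
Bits 01 -> A
Bits 10 -> E


Decoded message: BADBEBAE


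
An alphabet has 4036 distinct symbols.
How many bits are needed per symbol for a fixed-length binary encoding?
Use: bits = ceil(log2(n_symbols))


log2(4036) = 11.9787
Bracket: 2^11 = 2048 < 4036 <= 2^12 = 4096
So ceil(log2(4036)) = 12

bits = ceil(log2(4036)) = ceil(11.9787) = 12 bits


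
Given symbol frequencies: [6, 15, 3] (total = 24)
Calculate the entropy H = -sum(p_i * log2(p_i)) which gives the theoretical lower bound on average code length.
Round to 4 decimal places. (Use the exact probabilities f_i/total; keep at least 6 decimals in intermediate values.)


Per-symbol terms -p_i * log2(p_i) with p_i = f_i/24:
  p = 6/24 = 0.250000: log2(p) = -2.000000, -p*log2(p) = 0.500000
  p = 15/24 = 0.625000: log2(p) = -0.678072, -p*log2(p) = 0.423795
  p = 3/24 = 0.125000: log2(p) = -3.000000, -p*log2(p) = 0.375000
H = 0.500000 + 0.423795 + 0.375000 = 1.298795

H = 1.2988 bits/symbol


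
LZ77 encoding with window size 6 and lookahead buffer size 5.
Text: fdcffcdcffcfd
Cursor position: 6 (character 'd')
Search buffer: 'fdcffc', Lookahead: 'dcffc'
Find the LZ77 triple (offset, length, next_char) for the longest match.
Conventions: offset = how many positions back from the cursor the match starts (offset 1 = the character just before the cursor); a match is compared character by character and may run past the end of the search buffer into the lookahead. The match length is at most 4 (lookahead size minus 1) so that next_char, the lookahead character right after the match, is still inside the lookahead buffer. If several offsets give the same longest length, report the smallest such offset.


Try each offset into the search buffer:
  offset=1 (pos 5, char 'c'): match length 0
  offset=2 (pos 4, char 'f'): match length 0
  offset=3 (pos 3, char 'f'): match length 0
  offset=4 (pos 2, char 'c'): match length 0
  offset=5 (pos 1, char 'd'): match length 4
  offset=6 (pos 0, char 'f'): match length 0
Longest match has length 4 at offset 5.
next_char = character at position 6 + 4 = 10 -> 'c'

Best match: offset=5, length=4 (matching 'dcff' starting at position 1)
LZ77 triple: (5, 4, 'c')


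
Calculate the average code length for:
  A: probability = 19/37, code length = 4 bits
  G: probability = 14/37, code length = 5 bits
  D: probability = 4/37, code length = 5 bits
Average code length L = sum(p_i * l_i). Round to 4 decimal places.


Weighted contributions p_i * l_i:
  A: (19/37) * 4 = 76/37
  G: (14/37) * 5 = 70/37
  D: (4/37) * 5 = 20/37
Sum = (76 + 70 + 20)/37 = 166/37

L = 166/37 = 4.4865 bits/symbol


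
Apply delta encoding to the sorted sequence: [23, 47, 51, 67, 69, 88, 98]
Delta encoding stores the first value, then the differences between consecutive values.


First value: 23
Deltas:
  47 - 23 = 24
  51 - 47 = 4
  67 - 51 = 16
  69 - 67 = 2
  88 - 69 = 19
  98 - 88 = 10


Delta encoded: [23, 24, 4, 16, 2, 19, 10]


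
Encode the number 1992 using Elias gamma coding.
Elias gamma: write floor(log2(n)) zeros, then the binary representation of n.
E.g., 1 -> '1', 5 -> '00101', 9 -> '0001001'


num_bits = floor(log2(1992)) + 1 = 11
leading_zeros = num_bits - 1 = 10
binary(1992) = 11111001000

Elias gamma(1992) = '0000000000' + '11111001000' = 000000000011111001000 (21 bits)


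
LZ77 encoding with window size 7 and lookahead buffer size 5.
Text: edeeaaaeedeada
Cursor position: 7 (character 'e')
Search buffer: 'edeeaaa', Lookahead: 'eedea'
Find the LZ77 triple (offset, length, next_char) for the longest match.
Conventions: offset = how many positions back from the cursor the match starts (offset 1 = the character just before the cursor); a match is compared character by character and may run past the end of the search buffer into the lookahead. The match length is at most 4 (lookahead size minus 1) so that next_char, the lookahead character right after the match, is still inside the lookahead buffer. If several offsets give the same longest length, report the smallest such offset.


Try each offset into the search buffer:
  offset=1 (pos 6, char 'a'): match length 0
  offset=2 (pos 5, char 'a'): match length 0
  offset=3 (pos 4, char 'a'): match length 0
  offset=4 (pos 3, char 'e'): match length 1
  offset=5 (pos 2, char 'e'): match length 2
  offset=6 (pos 1, char 'd'): match length 0
  offset=7 (pos 0, char 'e'): match length 1
Longest match has length 2 at offset 5.
next_char = character at position 7 + 2 = 9 -> 'd'

Best match: offset=5, length=2 (matching 'ee' starting at position 2)
LZ77 triple: (5, 2, 'd')


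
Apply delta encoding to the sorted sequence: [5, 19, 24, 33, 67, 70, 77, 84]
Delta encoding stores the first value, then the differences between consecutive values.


First value: 5
Deltas:
  19 - 5 = 14
  24 - 19 = 5
  33 - 24 = 9
  67 - 33 = 34
  70 - 67 = 3
  77 - 70 = 7
  84 - 77 = 7


Delta encoded: [5, 14, 5, 9, 34, 3, 7, 7]


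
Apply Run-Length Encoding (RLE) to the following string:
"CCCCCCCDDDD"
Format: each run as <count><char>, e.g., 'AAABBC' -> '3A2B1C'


Scanning runs left to right:
  i=0: run of 'C' x 7 -> '7C'
  i=7: run of 'D' x 4 -> '4D'

RLE = 7C4D


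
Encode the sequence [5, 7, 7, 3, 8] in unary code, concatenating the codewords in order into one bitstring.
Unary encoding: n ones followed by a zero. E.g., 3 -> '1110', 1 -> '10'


Encode each number as n ones followed by a terminating 0:
  5 -> 111110 (6 bits)
  7 -> 11111110 (8 bits)
  7 -> 11111110 (8 bits)
  3 -> 1110 (4 bits)
  8 -> 111111110 (9 bits)
Total length = 6 + 8 + 8 + 4 + 9 = 35 bits.

Unary([5, 7, 7, 3, 8]) = 11111011111110111111101110111111110 (35 bits)


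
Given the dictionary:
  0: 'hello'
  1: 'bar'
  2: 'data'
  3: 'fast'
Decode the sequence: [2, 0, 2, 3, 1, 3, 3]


Look up each index in the dictionary:
  2 -> 'data'
  0 -> 'hello'
  2 -> 'data'
  3 -> 'fast'
  1 -> 'bar'
  3 -> 'fast'
  3 -> 'fast'

Decoded: "data hello data fast bar fast fast"


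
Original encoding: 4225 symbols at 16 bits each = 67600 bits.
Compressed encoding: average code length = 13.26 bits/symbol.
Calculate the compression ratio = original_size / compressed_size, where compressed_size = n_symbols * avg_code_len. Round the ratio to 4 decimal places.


original_size = n_symbols * orig_bits = 4225 * 16 = 67600 bits
compressed_size = n_symbols * avg_code_len = 4225 * 13.26 = 56023.5 bits
ratio = original_size / compressed_size = 67600 / 56023.5 = 1.2066

Compression ratio = 1.2066


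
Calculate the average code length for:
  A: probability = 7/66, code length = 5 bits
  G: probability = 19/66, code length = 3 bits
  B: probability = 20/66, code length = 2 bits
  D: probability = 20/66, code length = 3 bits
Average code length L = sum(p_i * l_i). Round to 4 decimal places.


Weighted contributions p_i * l_i:
  A: (7/66) * 5 = 35/66
  G: (19/66) * 3 = 57/66
  B: (20/66) * 2 = 40/66
  D: (20/66) * 3 = 60/66
Sum = (35 + 57 + 40 + 60)/66 = 192/66

L = 192/66 = 2.9091 bits/symbol


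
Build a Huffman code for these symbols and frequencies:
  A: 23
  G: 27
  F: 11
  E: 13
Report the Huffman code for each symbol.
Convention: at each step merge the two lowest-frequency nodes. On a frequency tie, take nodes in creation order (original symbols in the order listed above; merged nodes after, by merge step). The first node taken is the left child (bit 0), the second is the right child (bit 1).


Huffman tree construction:
Step 1: Merge F(11) + E(13) = 24
Step 2: Merge A(23) + (F+E)(24) = 47
Step 3: Merge G(27) + (A+(F+E))(47) = 74
Read each symbol's code off the tree from the root (left child = 0, right child = 1).

Codes:
  A: 10 (length 2)
  G: 0 (length 1)
  F: 110 (length 3)
  E: 111 (length 3)
Average code length: 145/74 = 1.9595 bits/symbol


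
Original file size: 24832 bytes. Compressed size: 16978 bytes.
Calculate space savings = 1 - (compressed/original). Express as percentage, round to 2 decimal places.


ratio = compressed/original = 16978/24832 = 0.683715
savings = 1 - ratio = 1 - 0.683715 = 0.316285
as a percentage: 0.316285 * 100 = 31.63%

Space savings = 1 - 16978/24832 = 31.63%


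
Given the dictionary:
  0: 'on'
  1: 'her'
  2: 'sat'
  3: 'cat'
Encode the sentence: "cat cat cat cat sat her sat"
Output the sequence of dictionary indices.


Look up each word in the dictionary:
  'cat' -> 3
  'cat' -> 3
  'cat' -> 3
  'cat' -> 3
  'sat' -> 2
  'her' -> 1
  'sat' -> 2

Encoded: [3, 3, 3, 3, 2, 1, 2]


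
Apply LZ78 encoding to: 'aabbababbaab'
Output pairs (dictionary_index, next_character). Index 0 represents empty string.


LZ78 encoding steps:
Dictionary: {0: ''}
Step 1: w='' (idx 0), next='a' -> output (0, 'a'), add 'a' as idx 1
Step 2: w='a' (idx 1), next='b' -> output (1, 'b'), add 'ab' as idx 2
Step 3: w='' (idx 0), next='b' -> output (0, 'b'), add 'b' as idx 3
Step 4: w='ab' (idx 2), next='a' -> output (2, 'a'), add 'aba' as idx 4
Step 5: w='b' (idx 3), next='b' -> output (3, 'b'), add 'bb' as idx 5
Step 6: w='a' (idx 1), next='a' -> output (1, 'a'), add 'aa' as idx 6
Step 7: w='b' (idx 3), end of input -> output (3, '')


Encoded: [(0, 'a'), (1, 'b'), (0, 'b'), (2, 'a'), (3, 'b'), (1, 'a'), (3, '')]


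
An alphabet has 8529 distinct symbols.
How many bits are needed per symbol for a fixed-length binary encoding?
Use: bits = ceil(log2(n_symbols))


log2(8529) = 13.0582
Bracket: 2^13 = 8192 < 8529 <= 2^14 = 16384
So ceil(log2(8529)) = 14

bits = ceil(log2(8529)) = ceil(13.0582) = 14 bits


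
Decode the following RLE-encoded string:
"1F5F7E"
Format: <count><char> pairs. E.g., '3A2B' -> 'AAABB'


Expanding each <count><char> pair:
  1F -> 'F'
  5F -> 'FFFFF'
  7E -> 'EEEEEEE'

Decoded = FFFFFFEEEEEEE


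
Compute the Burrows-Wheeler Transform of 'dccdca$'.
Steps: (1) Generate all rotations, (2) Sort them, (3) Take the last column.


Rotations (sorted):
  0: $dccdca -> last char: a
  1: a$dccdc -> last char: c
  2: ca$dccd -> last char: d
  3: ccdca$d -> last char: d
  4: cdca$dc -> last char: c
  5: dca$dcc -> last char: c
  6: dccdca$ -> last char: $


BWT = acddcc$


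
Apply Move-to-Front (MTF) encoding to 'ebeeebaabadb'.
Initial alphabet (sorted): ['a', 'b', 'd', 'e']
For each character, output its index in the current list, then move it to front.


MTF encoding:
'e': index 3 in ['a', 'b', 'd', 'e'] -> ['e', 'a', 'b', 'd']
'b': index 2 in ['e', 'a', 'b', 'd'] -> ['b', 'e', 'a', 'd']
'e': index 1 in ['b', 'e', 'a', 'd'] -> ['e', 'b', 'a', 'd']
'e': index 0 in ['e', 'b', 'a', 'd'] -> ['e', 'b', 'a', 'd']
'e': index 0 in ['e', 'b', 'a', 'd'] -> ['e', 'b', 'a', 'd']
'b': index 1 in ['e', 'b', 'a', 'd'] -> ['b', 'e', 'a', 'd']
'a': index 2 in ['b', 'e', 'a', 'd'] -> ['a', 'b', 'e', 'd']
'a': index 0 in ['a', 'b', 'e', 'd'] -> ['a', 'b', 'e', 'd']
'b': index 1 in ['a', 'b', 'e', 'd'] -> ['b', 'a', 'e', 'd']
'a': index 1 in ['b', 'a', 'e', 'd'] -> ['a', 'b', 'e', 'd']
'd': index 3 in ['a', 'b', 'e', 'd'] -> ['d', 'a', 'b', 'e']
'b': index 2 in ['d', 'a', 'b', 'e'] -> ['b', 'd', 'a', 'e']


Output: [3, 2, 1, 0, 0, 1, 2, 0, 1, 1, 3, 2]


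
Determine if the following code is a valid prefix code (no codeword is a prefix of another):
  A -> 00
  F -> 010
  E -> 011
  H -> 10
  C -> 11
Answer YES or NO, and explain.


Checking each pair (does one codeword prefix another?):
  A='00' vs F='010': no prefix
  A='00' vs E='011': no prefix
  A='00' vs H='10': no prefix
  A='00' vs C='11': no prefix
  F='010' vs A='00': no prefix
  F='010' vs E='011': no prefix
  F='010' vs H='10': no prefix
  F='010' vs C='11': no prefix
  E='011' vs A='00': no prefix
  E='011' vs F='010': no prefix
  E='011' vs H='10': no prefix
  E='011' vs C='11': no prefix
  H='10' vs A='00': no prefix
  H='10' vs F='010': no prefix
  H='10' vs E='011': no prefix
  H='10' vs C='11': no prefix
  C='11' vs A='00': no prefix
  C='11' vs F='010': no prefix
  C='11' vs E='011': no prefix
  C='11' vs H='10': no prefix
No violation found over all pairs.

YES -- this is a valid prefix code. No codeword is a prefix of any other codeword.


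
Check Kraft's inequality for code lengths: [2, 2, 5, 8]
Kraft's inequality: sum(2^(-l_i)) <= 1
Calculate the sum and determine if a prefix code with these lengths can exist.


Sum = 2^(-2) + 2^(-2) + 2^(-5) + 2^(-8)
    = 0.25 + 0.25 + 0.03125 + 0.00390625
    = 137/256 = 0.53515625
Since 0.53515625 <= 1, Kraft's inequality IS satisfied.
A prefix code with these lengths CAN exist.

Kraft sum = 0.53515625. Satisfied.


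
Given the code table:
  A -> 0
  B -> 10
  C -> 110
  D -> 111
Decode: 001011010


Decoding:
0 -> A
0 -> A
10 -> B
110 -> C
10 -> B


Result: AABCB


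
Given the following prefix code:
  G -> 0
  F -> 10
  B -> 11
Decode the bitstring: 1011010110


Decoding step by step:
Bits 10 -> F
Bits 11 -> B
Bits 0 -> G
Bits 10 -> F
Bits 11 -> B
Bits 0 -> G


Decoded message: FBGFBG


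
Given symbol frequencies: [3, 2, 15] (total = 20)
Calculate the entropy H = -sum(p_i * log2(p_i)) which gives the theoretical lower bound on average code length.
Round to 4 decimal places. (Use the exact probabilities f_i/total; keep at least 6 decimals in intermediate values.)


Per-symbol terms -p_i * log2(p_i) with p_i = f_i/20:
  p = 3/20 = 0.150000: log2(p) = -2.736966, -p*log2(p) = 0.410545
  p = 2/20 = 0.100000: log2(p) = -3.321928, -p*log2(p) = 0.332193
  p = 15/20 = 0.750000: log2(p) = -0.415037, -p*log2(p) = 0.311278
H = 0.410545 + 0.332193 + 0.311278 = 1.054016

H = 1.054 bits/symbol


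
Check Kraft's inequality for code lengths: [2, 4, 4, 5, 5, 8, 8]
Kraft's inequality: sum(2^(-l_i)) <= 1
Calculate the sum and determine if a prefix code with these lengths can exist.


Sum = 2^(-2) + 2^(-4) + 2^(-4) + 2^(-5) + 2^(-5) + 2^(-8) + 2^(-8)
    = 0.25 + 0.0625 + 0.0625 + 0.03125 + 0.03125 + 0.00390625 + 0.00390625
    = 114/256 = 0.4453125
Since 0.4453125 <= 1, Kraft's inequality IS satisfied.
A prefix code with these lengths CAN exist.

Kraft sum = 0.4453125. Satisfied.


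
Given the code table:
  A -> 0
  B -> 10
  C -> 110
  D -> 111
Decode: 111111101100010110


Decoding:
111 -> D
111 -> D
10 -> B
110 -> C
0 -> A
0 -> A
10 -> B
110 -> C


Result: DDBCAABC


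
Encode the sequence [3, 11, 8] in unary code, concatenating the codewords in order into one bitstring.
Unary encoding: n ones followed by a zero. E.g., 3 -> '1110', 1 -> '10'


Encode each number as n ones followed by a terminating 0:
  3 -> 1110 (4 bits)
  11 -> 111111111110 (12 bits)
  8 -> 111111110 (9 bits)
Total length = 4 + 12 + 9 = 25 bits.

Unary([3, 11, 8]) = 1110111111111110111111110 (25 bits)


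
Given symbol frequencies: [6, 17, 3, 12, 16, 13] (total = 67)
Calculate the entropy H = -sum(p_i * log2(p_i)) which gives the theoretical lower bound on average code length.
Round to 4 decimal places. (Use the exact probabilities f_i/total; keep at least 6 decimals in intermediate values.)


Per-symbol terms -p_i * log2(p_i) with p_i = f_i/67:
  p = 6/67 = 0.089552: log2(p) = -3.481127, -p*log2(p) = 0.311743
  p = 17/67 = 0.253731: log2(p) = -1.978626, -p*log2(p) = 0.502040
  p = 3/67 = 0.044776: log2(p) = -4.481127, -p*log2(p) = 0.200647
  p = 12/67 = 0.179104: log2(p) = -2.481127, -p*log2(p) = 0.444381
  p = 16/67 = 0.238806: log2(p) = -2.066089, -p*log2(p) = 0.493394
  p = 13/67 = 0.194030: log2(p) = -2.365649, -p*log2(p) = 0.459007
H = 0.311743 + 0.502040 + 0.200647 + 0.444381 + 0.493394 + 0.459007 = 2.411212

H = 2.4112 bits/symbol


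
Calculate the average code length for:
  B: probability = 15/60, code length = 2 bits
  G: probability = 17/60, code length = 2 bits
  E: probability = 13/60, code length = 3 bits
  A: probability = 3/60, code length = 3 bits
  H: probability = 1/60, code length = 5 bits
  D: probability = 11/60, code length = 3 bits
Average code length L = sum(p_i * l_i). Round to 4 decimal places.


Weighted contributions p_i * l_i:
  B: (15/60) * 2 = 30/60
  G: (17/60) * 2 = 34/60
  E: (13/60) * 3 = 39/60
  A: (3/60) * 3 = 9/60
  H: (1/60) * 5 = 5/60
  D: (11/60) * 3 = 33/60
Sum = (30 + 34 + 39 + 9 + 5 + 33)/60 = 150/60

L = 150/60 = 2.5000 bits/symbol


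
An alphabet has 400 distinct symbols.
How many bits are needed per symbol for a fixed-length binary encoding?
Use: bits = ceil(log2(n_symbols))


log2(400) = 8.6439
Bracket: 2^8 = 256 < 400 <= 2^9 = 512
So ceil(log2(400)) = 9

bits = ceil(log2(400)) = ceil(8.6439) = 9 bits


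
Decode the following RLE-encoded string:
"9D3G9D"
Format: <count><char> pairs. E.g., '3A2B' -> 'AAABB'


Expanding each <count><char> pair:
  9D -> 'DDDDDDDDD'
  3G -> 'GGG'
  9D -> 'DDDDDDDDD'

Decoded = DDDDDDDDDGGGDDDDDDDDD


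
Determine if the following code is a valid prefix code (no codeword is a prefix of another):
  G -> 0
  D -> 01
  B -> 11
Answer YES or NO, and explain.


Checking each pair (does one codeword prefix another?):
  G='0' vs D='01': prefix -- VIOLATION

NO -- this is NOT a valid prefix code. G (0) is a prefix of D (01).


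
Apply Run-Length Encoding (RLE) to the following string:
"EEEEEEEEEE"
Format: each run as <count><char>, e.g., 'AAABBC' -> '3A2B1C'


Scanning runs left to right:
  i=0: run of 'E' x 10 -> '10E'

RLE = 10E


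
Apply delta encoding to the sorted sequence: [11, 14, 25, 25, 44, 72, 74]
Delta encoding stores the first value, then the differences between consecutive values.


First value: 11
Deltas:
  14 - 11 = 3
  25 - 14 = 11
  25 - 25 = 0
  44 - 25 = 19
  72 - 44 = 28
  74 - 72 = 2


Delta encoded: [11, 3, 11, 0, 19, 28, 2]


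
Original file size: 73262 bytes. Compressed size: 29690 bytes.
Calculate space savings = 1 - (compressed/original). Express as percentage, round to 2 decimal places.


ratio = compressed/original = 29690/73262 = 0.405258
savings = 1 - ratio = 1 - 0.405258 = 0.594742
as a percentage: 0.594742 * 100 = 59.47%

Space savings = 1 - 29690/73262 = 59.47%


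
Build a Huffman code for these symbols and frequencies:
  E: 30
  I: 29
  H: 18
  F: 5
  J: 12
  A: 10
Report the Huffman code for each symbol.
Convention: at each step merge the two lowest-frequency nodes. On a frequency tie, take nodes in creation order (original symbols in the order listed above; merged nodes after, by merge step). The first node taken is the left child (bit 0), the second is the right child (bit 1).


Huffman tree construction:
Step 1: Merge F(5) + A(10) = 15
Step 2: Merge J(12) + (F+A)(15) = 27
Step 3: Merge H(18) + (J+(F+A))(27) = 45
Step 4: Merge I(29) + E(30) = 59
Step 5: Merge (H+(J+(F+A)))(45) + (I+E)(59) = 104
Read each symbol's code off the tree from the root (left child = 0, right child = 1).

Codes:
  E: 11 (length 2)
  I: 10 (length 2)
  H: 00 (length 2)
  F: 0110 (length 4)
  J: 010 (length 3)
  A: 0111 (length 4)
Average code length: 250/104 = 2.4038 bits/symbol


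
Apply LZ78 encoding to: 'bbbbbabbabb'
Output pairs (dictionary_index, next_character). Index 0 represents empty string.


LZ78 encoding steps:
Dictionary: {0: ''}
Step 1: w='' (idx 0), next='b' -> output (0, 'b'), add 'b' as idx 1
Step 2: w='b' (idx 1), next='b' -> output (1, 'b'), add 'bb' as idx 2
Step 3: w='bb' (idx 2), next='a' -> output (2, 'a'), add 'bba' as idx 3
Step 4: w='bba' (idx 3), next='b' -> output (3, 'b'), add 'bbab' as idx 4
Step 5: w='b' (idx 1), end of input -> output (1, '')


Encoded: [(0, 'b'), (1, 'b'), (2, 'a'), (3, 'b'), (1, '')]


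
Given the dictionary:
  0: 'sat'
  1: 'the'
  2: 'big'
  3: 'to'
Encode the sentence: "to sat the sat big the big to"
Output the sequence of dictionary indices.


Look up each word in the dictionary:
  'to' -> 3
  'sat' -> 0
  'the' -> 1
  'sat' -> 0
  'big' -> 2
  'the' -> 1
  'big' -> 2
  'to' -> 3

Encoded: [3, 0, 1, 0, 2, 1, 2, 3]


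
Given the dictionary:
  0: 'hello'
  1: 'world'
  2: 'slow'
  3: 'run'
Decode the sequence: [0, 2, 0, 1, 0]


Look up each index in the dictionary:
  0 -> 'hello'
  2 -> 'slow'
  0 -> 'hello'
  1 -> 'world'
  0 -> 'hello'

Decoded: "hello slow hello world hello"


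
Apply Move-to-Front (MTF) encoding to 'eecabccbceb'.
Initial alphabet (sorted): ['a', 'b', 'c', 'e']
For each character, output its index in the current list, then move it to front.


MTF encoding:
'e': index 3 in ['a', 'b', 'c', 'e'] -> ['e', 'a', 'b', 'c']
'e': index 0 in ['e', 'a', 'b', 'c'] -> ['e', 'a', 'b', 'c']
'c': index 3 in ['e', 'a', 'b', 'c'] -> ['c', 'e', 'a', 'b']
'a': index 2 in ['c', 'e', 'a', 'b'] -> ['a', 'c', 'e', 'b']
'b': index 3 in ['a', 'c', 'e', 'b'] -> ['b', 'a', 'c', 'e']
'c': index 2 in ['b', 'a', 'c', 'e'] -> ['c', 'b', 'a', 'e']
'c': index 0 in ['c', 'b', 'a', 'e'] -> ['c', 'b', 'a', 'e']
'b': index 1 in ['c', 'b', 'a', 'e'] -> ['b', 'c', 'a', 'e']
'c': index 1 in ['b', 'c', 'a', 'e'] -> ['c', 'b', 'a', 'e']
'e': index 3 in ['c', 'b', 'a', 'e'] -> ['e', 'c', 'b', 'a']
'b': index 2 in ['e', 'c', 'b', 'a'] -> ['b', 'e', 'c', 'a']


Output: [3, 0, 3, 2, 3, 2, 0, 1, 1, 3, 2]


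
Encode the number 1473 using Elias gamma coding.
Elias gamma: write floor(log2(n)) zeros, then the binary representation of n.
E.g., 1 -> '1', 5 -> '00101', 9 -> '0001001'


num_bits = floor(log2(1473)) + 1 = 11
leading_zeros = num_bits - 1 = 10
binary(1473) = 10111000001

Elias gamma(1473) = '0000000000' + '10111000001' = 000000000010111000001 (21 bits)


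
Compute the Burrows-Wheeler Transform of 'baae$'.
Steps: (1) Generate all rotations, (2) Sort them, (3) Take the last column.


Rotations (sorted):
  0: $baae -> last char: e
  1: aae$b -> last char: b
  2: ae$ba -> last char: a
  3: baae$ -> last char: $
  4: e$baa -> last char: a


BWT = eba$a


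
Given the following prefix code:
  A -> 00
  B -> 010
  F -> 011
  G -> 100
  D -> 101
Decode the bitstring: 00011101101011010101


Decoding step by step:
Bits 00 -> A
Bits 011 -> F
Bits 101 -> D
Bits 101 -> D
Bits 011 -> F
Bits 010 -> B
Bits 101 -> D


Decoded message: AFDDFBD


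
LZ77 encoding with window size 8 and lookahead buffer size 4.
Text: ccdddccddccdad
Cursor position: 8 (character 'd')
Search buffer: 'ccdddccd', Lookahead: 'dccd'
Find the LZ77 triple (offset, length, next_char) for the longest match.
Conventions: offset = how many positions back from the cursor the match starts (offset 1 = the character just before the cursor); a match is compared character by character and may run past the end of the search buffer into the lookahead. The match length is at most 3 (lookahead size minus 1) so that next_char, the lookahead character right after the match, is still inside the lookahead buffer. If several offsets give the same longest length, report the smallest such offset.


Try each offset into the search buffer:
  offset=1 (pos 7, char 'd'): match length 1
  offset=2 (pos 6, char 'c'): match length 0
  offset=3 (pos 5, char 'c'): match length 0
  offset=4 (pos 4, char 'd'): match length 3
  offset=5 (pos 3, char 'd'): match length 1
  offset=6 (pos 2, char 'd'): match length 1
  offset=7 (pos 1, char 'c'): match length 0
  offset=8 (pos 0, char 'c'): match length 0
Longest match has length 3 at offset 4.
next_char = character at position 8 + 3 = 11 -> 'd'

Best match: offset=4, length=3 (matching 'dcc' starting at position 4)
LZ77 triple: (4, 3, 'd')


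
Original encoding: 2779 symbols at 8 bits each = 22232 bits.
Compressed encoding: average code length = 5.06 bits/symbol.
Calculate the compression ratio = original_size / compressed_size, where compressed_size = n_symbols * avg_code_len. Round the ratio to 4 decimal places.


original_size = n_symbols * orig_bits = 2779 * 8 = 22232 bits
compressed_size = n_symbols * avg_code_len = 2779 * 5.06 = 14061.74 bits
ratio = original_size / compressed_size = 22232 / 14061.74 = 1.581

Compression ratio = 1.581


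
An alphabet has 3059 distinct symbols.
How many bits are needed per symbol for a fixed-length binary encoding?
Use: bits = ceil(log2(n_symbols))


log2(3059) = 11.5788
Bracket: 2^11 = 2048 < 3059 <= 2^12 = 4096
So ceil(log2(3059)) = 12

bits = ceil(log2(3059)) = ceil(11.5788) = 12 bits


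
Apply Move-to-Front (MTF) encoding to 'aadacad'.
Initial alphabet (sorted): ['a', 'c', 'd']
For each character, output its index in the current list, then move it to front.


MTF encoding:
'a': index 0 in ['a', 'c', 'd'] -> ['a', 'c', 'd']
'a': index 0 in ['a', 'c', 'd'] -> ['a', 'c', 'd']
'd': index 2 in ['a', 'c', 'd'] -> ['d', 'a', 'c']
'a': index 1 in ['d', 'a', 'c'] -> ['a', 'd', 'c']
'c': index 2 in ['a', 'd', 'c'] -> ['c', 'a', 'd']
'a': index 1 in ['c', 'a', 'd'] -> ['a', 'c', 'd']
'd': index 2 in ['a', 'c', 'd'] -> ['d', 'a', 'c']


Output: [0, 0, 2, 1, 2, 1, 2]


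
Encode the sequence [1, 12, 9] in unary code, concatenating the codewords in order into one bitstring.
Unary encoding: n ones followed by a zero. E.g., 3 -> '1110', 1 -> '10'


Encode each number as n ones followed by a terminating 0:
  1 -> 10 (2 bits)
  12 -> 1111111111110 (13 bits)
  9 -> 1111111110 (10 bits)
Total length = 2 + 13 + 10 = 25 bits.

Unary([1, 12, 9]) = 1011111111111101111111110 (25 bits)


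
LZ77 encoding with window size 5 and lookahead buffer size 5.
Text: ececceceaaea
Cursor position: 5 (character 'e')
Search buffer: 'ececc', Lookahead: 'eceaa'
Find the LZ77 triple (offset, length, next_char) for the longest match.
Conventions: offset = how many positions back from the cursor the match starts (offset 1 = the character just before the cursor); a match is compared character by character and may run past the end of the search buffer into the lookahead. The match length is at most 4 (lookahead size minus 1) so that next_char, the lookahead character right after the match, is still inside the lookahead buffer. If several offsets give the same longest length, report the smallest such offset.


Try each offset into the search buffer:
  offset=1 (pos 4, char 'c'): match length 0
  offset=2 (pos 3, char 'c'): match length 0
  offset=3 (pos 2, char 'e'): match length 2
  offset=4 (pos 1, char 'c'): match length 0
  offset=5 (pos 0, char 'e'): match length 3
Longest match has length 3 at offset 5.
next_char = character at position 5 + 3 = 8 -> 'a'

Best match: offset=5, length=3 (matching 'ece' starting at position 0)
LZ77 triple: (5, 3, 'a')


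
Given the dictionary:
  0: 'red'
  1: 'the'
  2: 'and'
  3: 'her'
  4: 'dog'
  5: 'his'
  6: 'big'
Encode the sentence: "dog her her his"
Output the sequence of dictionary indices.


Look up each word in the dictionary:
  'dog' -> 4
  'her' -> 3
  'her' -> 3
  'his' -> 5

Encoded: [4, 3, 3, 5]


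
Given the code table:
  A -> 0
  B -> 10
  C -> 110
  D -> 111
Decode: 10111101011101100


Decoding:
10 -> B
111 -> D
10 -> B
10 -> B
111 -> D
0 -> A
110 -> C
0 -> A


Result: BDBBDACA


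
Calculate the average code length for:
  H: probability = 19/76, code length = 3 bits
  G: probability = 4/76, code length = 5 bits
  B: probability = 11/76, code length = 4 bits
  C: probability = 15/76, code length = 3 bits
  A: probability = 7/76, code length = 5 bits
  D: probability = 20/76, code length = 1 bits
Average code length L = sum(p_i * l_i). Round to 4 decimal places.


Weighted contributions p_i * l_i:
  H: (19/76) * 3 = 57/76
  G: (4/76) * 5 = 20/76
  B: (11/76) * 4 = 44/76
  C: (15/76) * 3 = 45/76
  A: (7/76) * 5 = 35/76
  D: (20/76) * 1 = 20/76
Sum = (57 + 20 + 44 + 45 + 35 + 20)/76 = 221/76

L = 221/76 = 2.9079 bits/symbol


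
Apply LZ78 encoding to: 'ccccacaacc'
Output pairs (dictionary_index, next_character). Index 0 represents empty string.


LZ78 encoding steps:
Dictionary: {0: ''}
Step 1: w='' (idx 0), next='c' -> output (0, 'c'), add 'c' as idx 1
Step 2: w='c' (idx 1), next='c' -> output (1, 'c'), add 'cc' as idx 2
Step 3: w='c' (idx 1), next='a' -> output (1, 'a'), add 'ca' as idx 3
Step 4: w='ca' (idx 3), next='a' -> output (3, 'a'), add 'caa' as idx 4
Step 5: w='cc' (idx 2), end of input -> output (2, '')


Encoded: [(0, 'c'), (1, 'c'), (1, 'a'), (3, 'a'), (2, '')]


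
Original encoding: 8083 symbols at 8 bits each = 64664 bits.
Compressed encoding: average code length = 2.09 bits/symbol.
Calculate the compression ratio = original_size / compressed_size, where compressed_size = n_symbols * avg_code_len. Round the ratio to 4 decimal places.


original_size = n_symbols * orig_bits = 8083 * 8 = 64664 bits
compressed_size = n_symbols * avg_code_len = 8083 * 2.09 = 16893.47 bits
ratio = original_size / compressed_size = 64664 / 16893.47 = 3.8278

Compression ratio = 3.8278
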